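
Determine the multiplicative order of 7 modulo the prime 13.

The order of 7 must divide p − 1 = 12 = 2^2 · 3.
Divisors: 1, 2, 3, 4, 6, 12.
Check each in increasing order: 7^1 ≡ 7;  7^2 ≡ 10;  7^3 ≡ 5;  7^4 ≡ 9;  7^6 ≡ 12;  7^12 ≡ 1.
Smallest exponent giving 1 is 12.

12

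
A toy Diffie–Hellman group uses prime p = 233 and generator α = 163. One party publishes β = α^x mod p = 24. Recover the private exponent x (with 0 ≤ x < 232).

Baby-step giant-step with m = ceil(sqrt(232)) = 16.
Baby table (163^j mod 233 for j=0..15):
  0:1  1:163  2:7  3:209  4:49  5:65  6:110  7:222
  8:71  9:156  10:31  11:160  12:217  13:188  14:121  15:151
Giant step factor: 163^(-16) ≡ 74 (mod 233).
Scan 24·74^i mod 233 for i = 0, 1, …:
  i=0: 24   i=1: 145   i=2: 12   i=3: 189
  i=4: 6   i=5: 211   i=6: 3   i=7: 222
Match at i=7, j=7: x = 7·16 + 7 = 119.

119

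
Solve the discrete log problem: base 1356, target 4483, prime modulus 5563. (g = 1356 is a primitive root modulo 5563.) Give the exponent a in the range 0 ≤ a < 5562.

Baby-step giant-step with m = ceil(sqrt(5562)) = 75.
Baby table (1356^j mod 5563 for j=0..74):
  0:1  1:1356  2:2946  3:542  4:636  5:151  6:4488  7:5369
  8:3960  9:1465  10:549  11:4565  12:4084  13:2719  14:4258  15:5017
  16:5066  17:4754  18:4470  19:3213  20:999  21:2835  22:227  23:1847
  24:1182  25:648  26:5297  27:899  28:747  29:466  30:3277  31:4338
  32:2237  33:1537  34:3610  35:5283  36:4167  37:4007  38:4004  39:5499
  40:2224  41:598  42:4253  43:3800  44:1462  45:2044  46:1290  47:2458
  48:811  49:3805  50:2679  51:85  52:4000  53:75  54:1566  55:3993
  56:1709  57:3196  58:199  59:2820  60:2139  61:2161  62:4178  63:2234
  64:3032  65:335  66:3657  67:2259  68:3554  69:1666  70:518  71:1470
  72:1766  73:2606  74:1231
Giant step factor: 1356^(-75) ≡ 3659 (mod 5563).
Scan 4483·3659^i mod 5563 for i = 0, 1, …:
  i=0: 4483   i=1: 3573   i=2: 557   i=3: 2005
  i=4: 4261   i=5: 3473   i=6: 1815   i=7: 4426
  i=8: 841   i=9: 880     …   i=66: 1300
  i=67: 335
Match at i=67, j=65: a = 67·75 + 65 = 5090.

5090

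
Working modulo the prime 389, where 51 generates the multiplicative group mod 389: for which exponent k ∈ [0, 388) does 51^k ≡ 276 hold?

82

Baby-step giant-step with m = ceil(sqrt(388)) = 20.
Baby table (51^j mod 389 for j=0..19):
  0:1  1:51  2:267  3:2  4:102  5:145  6:4  7:204
  8:290  9:8  10:19  11:191  12:16  13:38  14:382  15:32
  16:76  17:375  18:64  19:152
Giant step factor: 51^(-20) ≡ 125 (mod 389).
Scan 276·125^i mod 389 for i = 0, 1, …:
  i=0: 276   i=1: 268   i=2: 46   i=3: 304
  i=4: 267
Match at i=4, j=2: k = 4·20 + 2 = 82.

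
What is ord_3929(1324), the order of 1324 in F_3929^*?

The order of 1324 must divide p − 1 = 3928 = 2^3 · 491.
Divisors: 1, 2, 4, 8, 491, 982, 1964, 3928.
Check each in increasing order: 1324^1 ≡ 1324;  1324^2 ≡ 642;  1324^4 ≡ 3548;  1324^8 ≡ 3717;  1324^491 ≡ 1937;  1324^982 ≡ 3703;  1324^1964 ≡ 3928;  1324^3928 ≡ 1.
Smallest exponent giving 1 is 3928.

3928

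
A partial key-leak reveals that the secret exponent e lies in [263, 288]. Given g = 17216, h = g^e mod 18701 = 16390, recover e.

Compute 17216^263 mod 18701 = 6702, then multiply by 17216 repeatedly:
  17216^263=6702  17216^264=15163  17216^265=17650  17216^266=8552  17216^267=16960
  17216^268=4647  17216^269=18575  17216^270=100  17216^271=1108  17216^272=308
  17216^273=10145  17216^274=7681  17216^275=1325  17216^276=14681  17216^277=4081
  17216^278=17540  17216^279=3593  17216^280=12881  17216^281=2838  17216^282=11996
  17216^283=7993  17216^284=5530  17216^285=16390
Found 16390 at exponent 285.

285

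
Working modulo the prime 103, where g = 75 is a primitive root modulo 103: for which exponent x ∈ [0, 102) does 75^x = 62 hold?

97

Baby-step giant-step with m = ceil(sqrt(102)) = 11.
Baby table (75^j mod 103 for j=0..10):
  0:1  1:75  2:63  3:90  4:55  5:5  6:66  7:6
  8:38  9:69  10:25
Giant step factor: 75^(-11) ≡ 54 (mod 103).
Scan 62·54^i mod 103 for i = 0, 1, …:
  i=0: 62   i=1: 52   i=2: 27   i=3: 16
  i=4: 40   i=5: 100   i=6: 44   i=7: 7
  i=8: 69
Match at i=8, j=9: x = 8·11 + 9 = 97.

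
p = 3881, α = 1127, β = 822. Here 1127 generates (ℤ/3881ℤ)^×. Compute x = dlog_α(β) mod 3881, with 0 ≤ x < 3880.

Baby-step giant-step with m = ceil(sqrt(3880)) = 63.
Baby table (1127^j mod 3881 for j=0..62):
  0:1  1:1127  2:1042  3:2272  4:2965  5:14  6:254  7:2945
  8:760  9:2700  10:196  11:3556  12:2420  13:2878  14:2871  15:2744
  16:3212  17:2832  18:1482  19:1384  20:3487  21:2277  22:838  23:1343
  24:3852  25:2246  26:830  27:89  28:3278  29:3475  30:396  31:3858
  32:1246  33:3201  34:2078  35:1663  36:3559  37:1920  38:2123  39:1925
  40:3877  41:3254  42:3594  43:2555  44:3664  45:3825  46:2865  47:3744
  48:841  49:843  50:3097  51:1300  52:1963  53:131  54:159  55:667
  56:2676  57:315  58:1834  59:2226  60:1576  61:2535  62:529
Giant step factor: 1127^(-63) ≡ 177 (mod 3881).
Scan 822·177^i mod 3881 for i = 0, 1, …:
  i=0: 822   i=1: 1897   i=2: 2003   i=3: 1360
  i=4: 98   i=5: 1822   i=6: 371   i=7: 3571
  i=8: 3345   i=9: 2153     …   i=18: 3151
  i=19: 2744
Match at i=19, j=15: x = 19·63 + 15 = 1212.

1212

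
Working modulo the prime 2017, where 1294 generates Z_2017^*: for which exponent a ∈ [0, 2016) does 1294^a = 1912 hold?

1089

Baby-step giant-step with m = ceil(sqrt(2016)) = 45.
Baby table (1294^j mod 2017 for j=0..44):
  0:1  1:1294  2:326  3:291  4:1392  5:67  6:1984  7:1672
  8:1344  9:482  10:455  11:1823  12:1089  13:1300  14:22  15:230
  16:1121  17:351  18:369  19:1474  20:1291  21:478  22:1330  23:519
  24:1942  25:1783  26:1771  27:362  28:484  29:1026  30:458  31:1671
  32:50  33:156  34:164  35:431  36:1022  37:1333  38:367  39:903
  40:639  41:1913  42:563  43:385  44:2008
Giant step factor: 1294^(-45) ≡ 951 (mod 2017).
Scan 1912·951^i mod 2017 for i = 0, 1, …:
  i=0: 1912   i=1: 995   i=2: 272   i=3: 496
  i=4: 1735   i=5: 79   i=6: 500   i=7: 1505
  i=8: 1202   i=9: 1480     …   i=23: 1956
  i=24: 482
Match at i=24, j=9: a = 24·45 + 9 = 1089.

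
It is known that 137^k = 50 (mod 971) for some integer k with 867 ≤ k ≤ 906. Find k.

Compute 137^867 mod 971 = 152, then multiply by 137 repeatedly:
  137^867=152  137^868=433  137^869=90  137^870=678  137^871=641
  137^872=427  137^873=239  137^874=700  137^875=742  137^876=670
  137^877=516  137^878=780  137^879=50
Found 50 at exponent 879.

879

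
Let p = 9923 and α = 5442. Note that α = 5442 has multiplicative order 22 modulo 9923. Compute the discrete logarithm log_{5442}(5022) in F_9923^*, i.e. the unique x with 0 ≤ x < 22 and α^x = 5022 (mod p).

3

Successive powers of 5442 modulo 9923:
  5442^0=1  5442^1=5442  5442^2=5132  5442^3=5022
So 5442^3 ≡ 5022 (mod 9923), giving x = 3.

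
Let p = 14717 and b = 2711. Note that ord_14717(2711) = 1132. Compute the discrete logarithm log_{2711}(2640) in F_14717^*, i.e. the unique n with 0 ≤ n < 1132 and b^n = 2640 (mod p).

541

Baby-step giant-step with m = ceil(sqrt(1132)) = 34.
Baby table (2711^j mod 14717 for j=0..33):
  0:1  1:2711  2:5738  3:14566  4:2715  5:1865  6:8084  7:2111
  8:12725  9:827  10:5013  11:6452  12:7576  13:8321  14:11787  15:3950
  16:9191  17:920  18:6947  19:10274  20:8250  21:10627  22:8628  23:5195
  24:14193  25:6985  26:10273  27:5539  28:4889  29:8779  30:2480  31:12328
  32:13618  33:8162
Giant step factor: 2711^(-34) ≡ 11475 (mod 14717).
Scan 2640·11475^i mod 14717 for i = 0, 1, …:
  i=0: 2640   i=1: 6414   i=2: 933   i=3: 6916
  i=4: 7036   i=5: 638   i=6: 6701   i=7: 12367
  i=8: 10011   i=9: 10040     …   i=14: 7332
  i=15: 12328
Match at i=15, j=31: n = 15·34 + 31 = 541.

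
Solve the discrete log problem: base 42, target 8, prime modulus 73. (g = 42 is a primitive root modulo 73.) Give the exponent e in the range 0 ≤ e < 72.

Baby-step giant-step with m = ceil(sqrt(72)) = 9.
Baby table (42^j mod 73 for j=0..8):
  0:1  1:42  2:12  3:66  4:71  5:62  6:49  7:14
  8:4
Giant step factor: 42^(-9) ≡ 10 (mod 73).
Scan 8·10^i mod 73 for i = 0, 1, …:
  i=0: 8   i=1: 7   i=2: 70   i=3: 43
  i=4: 65   i=5: 66
Match at i=5, j=3: e = 5·9 + 3 = 48.

48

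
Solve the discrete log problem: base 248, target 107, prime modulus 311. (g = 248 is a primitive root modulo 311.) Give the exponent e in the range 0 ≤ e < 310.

Successive powers of 248 modulo 311:
  248^0=1  248^1=248  248^2=237  248^3=308  248^4=189  248^5=222
  248^6=9  248^7=55  248^8=267  248^9=284  248^10=146  248^11=132
  248^12=81  248^13=184  248^14=226  248^15=68  248^16=70  248^17=255
  248^18=107
So 248^18 ≡ 107 (mod 311), giving e = 18.

18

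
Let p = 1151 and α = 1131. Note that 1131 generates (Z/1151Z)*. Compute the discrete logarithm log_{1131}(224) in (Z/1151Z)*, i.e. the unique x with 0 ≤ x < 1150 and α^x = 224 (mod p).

920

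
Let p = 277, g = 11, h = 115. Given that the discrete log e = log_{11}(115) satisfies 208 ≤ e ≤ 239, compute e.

227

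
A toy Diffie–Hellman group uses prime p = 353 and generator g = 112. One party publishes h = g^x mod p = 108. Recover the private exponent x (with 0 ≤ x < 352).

Baby-step giant-step with m = ceil(sqrt(352)) = 19.
Baby table (112^j mod 353 for j=0..18):
  0:1  1:112  2:189  3:341  4:68  5:203  6:144  7:243
  8:35  9:37  10:261  11:286  12:262  13:45  14:98  15:33
  16:166  17:236  18:310
Giant step factor: 112^(-19) ≡ 339 (mod 353).
Scan 108·339^i mod 353 for i = 0, 1, …:
  i=0: 108   i=1: 253   i=2: 341
Match at i=2, j=3: x = 2·19 + 3 = 41.

41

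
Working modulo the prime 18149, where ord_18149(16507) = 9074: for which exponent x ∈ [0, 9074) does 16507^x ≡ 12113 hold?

Baby-step giant-step with m = ceil(sqrt(9074)) = 96.
Baby table (16507^j mod 18149 for j=0..95):
  0:1  1:16507  2:10112  3:2431  4:1078  5:8526  6:11336  7:7162
  8:548  9:7634  10:5931  11:7311  12:9976  13:7955  14:5170  15:4592
  16:9920  17:9162  18:1517  19:13648  20:3999  21:3580  22:1916  23:11854
  24:9609  25:11652  26:14611  27:1716  28:13572  29:1748  30:15475  31:16799
  32:2522  33:14997  34:3119  35:14769  36:14515  37:14156  38:4717  39:4309
  40:2732  41:15008  42:3206  43:17107  44:4958  45:7865  46:7758  47:1962
  48:8918  49:2887  50:14584  51:9752  52:12783  53:8707  54:4518  55:4385
  56:4983  57:3113  58:6472  59:8290  60:17719  61:16398  62:7600  63:7312
  64:8334  65:18067  66:7601  67:5670  68:297  69:2349  70:8679  71:14196
  72:11633  73:9511  74:9227  75:3681  76:17564  77:16822  78:1054  79:11636
  80:4585  81:3265  82:10974  83:2649  84:6102  85:16913  86:14973  87:6229
  88:8018  89:10618  90:6433  91:17881  92:4480  93:12334  94:1856  95:1480
Giant step factor: 16507^(-96) ≡ 4894 (mod 18149).
Scan 12113·4894^i mod 18149 for i = 0, 1, …:
  i=0: 12113   i=1: 6388   i=2: 10294   i=3: 15361
  i=4: 3576   i=5: 5308   i=6: 6133   i=7: 14605
  i=8: 6108   i=9: 1149     …   i=91: 16223
  i=92: 11636
Match at i=92, j=79: x = 92·96 + 79 = 8911.

8911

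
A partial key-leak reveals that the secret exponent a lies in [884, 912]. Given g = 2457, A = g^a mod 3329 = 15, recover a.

Compute 2457^884 mod 3329 = 1853, then multiply by 2457 repeatedly:
  2457^884=1853  2457^885=2078  2457^886=2289  2457^887=1392  2457^888=1261
  2457^889=2307  2457^890=2341  2457^891=2654  2457^892=2696  2457^893=2691
  2457^894=393  2457^895=191  2457^896=3227  2457^897=2390  2457^898=3203
  2457^899=15
Found 15 at exponent 899.

899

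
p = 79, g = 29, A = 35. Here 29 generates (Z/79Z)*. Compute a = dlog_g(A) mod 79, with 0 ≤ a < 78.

53

Baby-step giant-step with m = ceil(sqrt(78)) = 9.
Baby table (29^j mod 79 for j=0..8):
  0:1  1:29  2:51  3:57  4:73  5:63  6:10  7:53
  8:36
Giant step factor: 29^(-9) ≡ 14 (mod 79).
Scan 35·14^i mod 79 for i = 0, 1, …:
  i=0: 35   i=1: 16   i=2: 66   i=3: 55
  i=4: 59   i=5: 36
Match at i=5, j=8: a = 5·9 + 8 = 53.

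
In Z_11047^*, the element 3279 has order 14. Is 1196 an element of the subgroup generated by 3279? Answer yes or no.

yes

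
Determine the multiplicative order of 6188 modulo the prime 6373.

The order of 6188 must divide p − 1 = 6372 = 2^2 · 3^3 · 59.
Divisors: 1, 2, 3, 4, 6, 9, 12, 18, 27, 36, 54, 59, 108, 118, 177, 236, 354, 531, 708, 1062, 1593, 2124, 3186, 6372.
Check each in increasing order: 6188^1 ≡ 6188;  6188^2 ≡ 2360;  6188^3 ≡ 3137;  6188^4 ≡ 5971;  6188^6 ≡ 857;  6188^9 ≡ 5376;  6188^12 ≡ 1554;  6188^18 ≡ 6194;  6188^27 ≡ 19;  6188^36 ≡ 176;  6188^54 ≡ 361;  6188^59 ≡ 4494;  6188^108 ≡ 2861;  6188^118 ≡ 6372;  6188^177 ≡ 1879;  6188^236 ≡ 1.
Smallest exponent giving 1 is 236.

236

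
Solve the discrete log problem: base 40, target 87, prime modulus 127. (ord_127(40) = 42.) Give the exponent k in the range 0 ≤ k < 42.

Baby-step giant-step with m = ceil(sqrt(42)) = 7.
Baby table (40^j mod 127 for j=0..6):
  0:1  1:40  2:76  3:119  4:61  5:27  6:64
Giant step factor: 40^(-7) ≡ 108 (mod 127).
Scan 87·108^i mod 127 for i = 0, 1, …:
  i=0: 87   i=1: 125   i=2: 38   i=3: 40
Match at i=3, j=1: k = 3·7 + 1 = 22.

22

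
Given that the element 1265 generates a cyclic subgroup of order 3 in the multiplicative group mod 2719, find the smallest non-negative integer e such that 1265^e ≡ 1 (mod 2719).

0

Successive powers of 1265 modulo 2719:
  1265^0=1
So 1265^0 ≡ 1 (mod 2719), giving e = 0.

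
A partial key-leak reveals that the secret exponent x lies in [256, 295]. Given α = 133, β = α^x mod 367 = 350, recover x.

272

Compute 133^256 mod 367 = 345, then multiply by 133 repeatedly:
  133^256=345  133^257=10  133^258=229  133^259=363  133^260=202
  133^261=75  133^262=66  133^263=337  133^264=47  133^265=12
  133^266=128  133^267=142  133^268=169  133^269=90  133^270=226
  133^271=331  133^272=350
Found 350 at exponent 272.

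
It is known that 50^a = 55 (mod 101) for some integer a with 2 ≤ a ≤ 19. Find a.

13

Compute 50^2 mod 101 = 76, then multiply by 50 repeatedly:
  50^2=76  50^3=63  50^4=19  50^5=41  50^6=30
  50^7=86  50^8=58  50^9=72  50^10=65  50^11=18
  50^12=92  50^13=55
Found 55 at exponent 13.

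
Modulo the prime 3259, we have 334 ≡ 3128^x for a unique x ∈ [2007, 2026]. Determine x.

Compute 3128^2007 mod 3259 = 1166, then multiply by 3128 repeatedly:
  3128^2007=1166  3128^2008=427  3128^2009=2725  3128^2010=1515  3128^2011=334
Found 334 at exponent 2011.

2011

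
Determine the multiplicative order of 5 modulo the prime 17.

The order of 5 must divide p − 1 = 16 = 2^4.
Divisors: 1, 2, 4, 8, 16.
Check each in increasing order: 5^1 ≡ 5;  5^2 ≡ 8;  5^4 ≡ 13;  5^8 ≡ 16;  5^16 ≡ 1.
Smallest exponent giving 1 is 16.

16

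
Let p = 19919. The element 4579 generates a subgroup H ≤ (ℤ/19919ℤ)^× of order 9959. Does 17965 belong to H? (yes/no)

no

17965 ∈ ⟨4579⟩ iff 17965^9959 ≡ 1 (mod 19919), since |⟨4579⟩| = 9959.
17965^9959 mod 19919 = 19918.
Since 19918 ≠ 1, 17965 does not lie in the subgroup.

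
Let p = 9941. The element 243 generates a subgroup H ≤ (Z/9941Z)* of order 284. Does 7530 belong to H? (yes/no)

yes

7530 ∈ ⟨243⟩ iff 7530^284 ≡ 1 (mod 9941), since |⟨243⟩| = 284.
7530^284 mod 9941 = 1.
Since 1 = 1, 7530 lies in the subgroup.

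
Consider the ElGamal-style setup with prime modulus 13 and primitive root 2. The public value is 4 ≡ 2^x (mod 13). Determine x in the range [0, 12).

2

Successive powers of 2 modulo 13:
  2^0=1  2^1=2  2^2=4
So 2^2 ≡ 4 (mod 13), giving x = 2.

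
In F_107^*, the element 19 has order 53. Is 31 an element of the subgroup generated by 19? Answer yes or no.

no

31 ∈ ⟨19⟩ iff 31^53 ≡ 1 (mod 107), since |⟨19⟩| = 53.
31^53 mod 107 = 106.
Since 106 ≠ 1, 31 does not lie in the subgroup.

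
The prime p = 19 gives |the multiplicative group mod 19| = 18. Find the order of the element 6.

9

The order of 6 must divide p − 1 = 18 = 2 · 3^2.
Divisors: 1, 2, 3, 6, 9, 18.
Check each in increasing order: 6^1 ≡ 6;  6^2 ≡ 17;  6^3 ≡ 7;  6^6 ≡ 11;  6^9 ≡ 1.
Smallest exponent giving 1 is 9.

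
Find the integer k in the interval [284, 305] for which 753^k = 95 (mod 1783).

304

Compute 753^284 mod 1783 = 1144, then multiply by 753 repeatedly:
  753^284=1144  753^285=243  753^286=1113  753^287=79  753^288=648
  753^289=1185  753^290=805  753^291=1728  753^292=1377  753^293=958
  753^294=1042  753^295=106  753^296=1366  753^297=1590  753^298=877
  753^299=671  753^300=674  753^301=1150  753^302=1195  753^303=1203
  753^304=95
Found 95 at exponent 304.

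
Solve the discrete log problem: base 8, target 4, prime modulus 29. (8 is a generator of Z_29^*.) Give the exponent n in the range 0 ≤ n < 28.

Successive powers of 8 modulo 29:
  8^0=1  8^1=8  8^2=6  8^3=19  8^4=7  8^5=27
  8^6=13  8^7=17  8^8=20  8^9=15  8^10=4
So 8^10 ≡ 4 (mod 29), giving n = 10.

10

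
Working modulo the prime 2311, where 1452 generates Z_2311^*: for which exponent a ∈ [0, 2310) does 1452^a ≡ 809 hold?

1717

Baby-step giant-step with m = ceil(sqrt(2310)) = 49.
Baby table (1452^j mod 2311 for j=0..48):
  0:1  1:1452  2:672  3:502  4:939  5:2249  6:105  7:2245
  8:1230  9:1868  10:1533  11:423  12:1781  13:3  14:2045  15:2016
  16:1506  17:506  18:2125  19:315  20:2113  21:1379  22:982  23:2288
  24:1269  25:721  26:9  27:1513  28:1426  29:2207  30:1518  31:1753
  32:945  33:1717  34:1826  35:635  36:2242  37:1496  38:2163  39:27
  40:2228  41:1967  42:1999  43:2243  44:637  45:524  46:529  47:856
  48:1905
Giant step factor: 1452^(-49) ≡ 748 (mod 2311).
Scan 809·748^i mod 2311 for i = 0, 1, …:
  i=0: 809   i=1: 1961   i=2: 1654   i=3: 807
  i=4: 465   i=5: 1170   i=6: 1602   i=7: 1198
  i=8: 1747   i=9: 1041     …   i=34: 1867
  i=35: 672
Match at i=35, j=2: a = 35·49 + 2 = 1717.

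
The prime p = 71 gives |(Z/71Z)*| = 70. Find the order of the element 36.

35

The order of 36 must divide p − 1 = 70 = 2 · 5 · 7.
Divisors: 1, 2, 5, 7, 10, 14, 35, 70.
Check each in increasing order: 36^1 ≡ 36;  36^2 ≡ 18;  36^5 ≡ 20;  36^7 ≡ 5;  36^10 ≡ 45;  36^14 ≡ 25;  36^35 ≡ 1.
Smallest exponent giving 1 is 35.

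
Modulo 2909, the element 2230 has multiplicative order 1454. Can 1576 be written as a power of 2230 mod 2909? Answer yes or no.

1576 ∈ ⟨2230⟩ iff 1576^1454 ≡ 1 (mod 2909), since |⟨2230⟩| = 1454.
1576^1454 mod 2909 = 1.
Since 1 = 1, 1576 lies in the subgroup.

yes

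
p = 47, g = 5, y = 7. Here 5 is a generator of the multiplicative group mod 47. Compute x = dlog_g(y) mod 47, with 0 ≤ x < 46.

Baby-step giant-step with m = ceil(sqrt(46)) = 7.
Baby table (5^j mod 47 for j=0..6):
  0:1  1:5  2:25  3:31  4:14  5:23  6:21
Giant step factor: 5^(-7) ≡ 30 (mod 47).
Scan 7·30^i mod 47 for i = 0, 1, …:
  i=0: 7   i=1: 22   i=2: 2   i=3: 13
  i=4: 14
Match at i=4, j=4: x = 4·7 + 4 = 32.

32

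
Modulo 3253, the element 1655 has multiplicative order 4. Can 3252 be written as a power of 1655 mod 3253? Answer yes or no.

yes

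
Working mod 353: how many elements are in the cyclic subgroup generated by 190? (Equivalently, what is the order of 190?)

The order of 190 must divide p − 1 = 352 = 2^5 · 11.
Divisors: 1, 2, 4, 8, 11, 16, 22, 32, 44, 88, 176, 352.
Check each in increasing order: 190^1 ≡ 190;  190^2 ≡ 94;  190^4 ≡ 11;  190^8 ≡ 121;  190^11 ≡ 347;  190^16 ≡ 168;  190^22 ≡ 36;  190^32 ≡ 337;  190^44 ≡ 237;  190^88 ≡ 42;  190^176 ≡ 352;  190^352 ≡ 1.
Smallest exponent giving 1 is 352.

352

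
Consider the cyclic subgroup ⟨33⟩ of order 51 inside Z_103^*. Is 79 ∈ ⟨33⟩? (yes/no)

yes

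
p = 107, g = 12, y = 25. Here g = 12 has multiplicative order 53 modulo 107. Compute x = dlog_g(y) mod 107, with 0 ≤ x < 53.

44

Baby-step giant-step with m = ceil(sqrt(53)) = 8.
Baby table (12^j mod 107 for j=0..7):
  0:1  1:12  2:37  3:16  4:85  5:57  6:42  7:76
Giant step factor: 12^(-8) ≡ 86 (mod 107).
Scan 25·86^i mod 107 for i = 0, 1, …:
  i=0: 25   i=1: 10   i=2: 4   i=3: 23
  i=4: 52   i=5: 85
Match at i=5, j=4: x = 5·8 + 4 = 44.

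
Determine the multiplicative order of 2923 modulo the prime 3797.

3796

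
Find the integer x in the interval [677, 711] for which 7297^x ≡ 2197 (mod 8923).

Compute 7297^677 mod 8923 = 6468, then multiply by 7297 repeatedly:
  7297^677=6468  7297^678=3249  7297^679=8465  7297^680=4099  7297^681=507
  7297^682=5457  7297^683=5303  7297^684=5863  7297^685=5449  7297^686=465
  7297^687=2365  7297^688=323  7297^689=1259  7297^690=5156  7297^691=3964
  7297^692=5865  7297^693=2197
Found 2197 at exponent 693.

693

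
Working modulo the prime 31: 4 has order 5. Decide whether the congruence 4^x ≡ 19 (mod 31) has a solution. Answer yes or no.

no

⟨4⟩ has order 5; its elements mod 31 are {1, 2, 4, 8, 16}.
19 is not in this set.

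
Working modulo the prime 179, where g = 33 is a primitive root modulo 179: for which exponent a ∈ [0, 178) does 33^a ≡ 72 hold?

Baby-step giant-step with m = ceil(sqrt(178)) = 14.
Baby table (33^j mod 179 for j=0..13):
  0:1  1:33  2:15  3:137  4:46  5:86  6:153  7:37
  8:147  9:18  10:57  11:91  12:139  13:112
Giant step factor: 33^(-14) ≡ 125 (mod 179).
Scan 72·125^i mod 179 for i = 0, 1, …:
  i=0: 72   i=1: 50   i=2: 164   i=3: 94
  i=4: 115   i=5: 55   i=6: 73   i=7: 175
  i=8: 37
Match at i=8, j=7: a = 8·14 + 7 = 119.

119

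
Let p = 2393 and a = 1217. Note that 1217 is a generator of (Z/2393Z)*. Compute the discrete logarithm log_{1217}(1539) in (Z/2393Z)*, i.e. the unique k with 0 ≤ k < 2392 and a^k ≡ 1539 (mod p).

601

Baby-step giant-step with m = ceil(sqrt(2392)) = 49.
Baby table (1217^j mod 2393 for j=0..48):
  0:1  1:1217  2:2215  3:1137  4:575  5:1019  6:549  7:486
  8:391  9:2033  10:2192  11:1862  12:2276  13:1191  14:1682  15:979
  16:2122  17:427  18:378  19:570  20:2113  21:1439  22:1980  23:2302
  24:1724  25:1840  26:1825  27:321  28:598  29:294  30:1241  31:314
  32:1651  33:1540  34:461  35:1075  36:1697  37:90  38:1845  39:731
  40:1824  41:1497  42:776  43:1550  44:666  45:1688  46:1102  47:1054
  48:70
Giant step factor: 1217^(-49) ≡ 597 (mod 2393).
Scan 1539·597^i mod 2393 for i = 0, 1, …:
  i=0: 1539   i=1: 2264   i=2: 1956   i=3: 2341
  i=4: 65   i=5: 517   i=6: 2345   i=7: 60
  i=8: 2318   i=9: 692   i=10: 1528   i=11: 483
  i=12: 1191
Match at i=12, j=13: k = 12·49 + 13 = 601.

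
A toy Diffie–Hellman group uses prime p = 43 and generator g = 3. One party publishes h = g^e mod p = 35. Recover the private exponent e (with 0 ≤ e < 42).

Successive powers of 3 modulo 43:
  3^0=1  3^1=3  3^2=9  3^3=27  3^4=38  3^5=28
  3^6=41  3^7=37  3^8=25  3^9=32  3^10=10  3^11=30
  3^12=4  3^13=12  3^14=36  3^15=22  3^16=23  3^17=26
  3^18=35
So 3^18 ≡ 35 (mod 43), giving e = 18.

18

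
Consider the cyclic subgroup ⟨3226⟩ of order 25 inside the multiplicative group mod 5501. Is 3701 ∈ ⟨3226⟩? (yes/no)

no

3701 ∈ ⟨3226⟩ iff 3701^25 ≡ 1 (mod 5501), since |⟨3226⟩| = 25.
3701^25 mod 5501 = 2261.
Since 2261 ≠ 1, 3701 does not lie in the subgroup.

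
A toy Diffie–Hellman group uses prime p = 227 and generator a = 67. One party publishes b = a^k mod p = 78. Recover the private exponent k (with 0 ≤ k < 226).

Baby-step giant-step with m = ceil(sqrt(226)) = 16.
Baby table (67^j mod 227 for j=0..15):
  0:1  1:67  2:176  3:215  4:104  5:158  6:144  7:114
  8:147  9:88  10:221  11:52  12:79  13:72  14:57  15:187
Giant step factor: 67^(-16) ≡ 129 (mod 227).
Scan 78·129^i mod 227 for i = 0, 1, …:
  i=0: 78   i=1: 74   i=2: 12   i=3: 186
  i=4: 159   i=5: 81   i=6: 7   i=7: 222
  i=8: 36   i=9: 104
Match at i=9, j=4: k = 9·16 + 4 = 148.

148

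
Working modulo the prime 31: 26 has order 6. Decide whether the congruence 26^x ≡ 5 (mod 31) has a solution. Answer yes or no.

yes

⟨26⟩ has order 6; its elements mod 31 are {1, 5, 6, 25, 26, 30}.
5 is in this set.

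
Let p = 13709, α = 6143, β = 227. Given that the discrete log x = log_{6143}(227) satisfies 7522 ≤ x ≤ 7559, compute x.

Compute 6143^7522 mod 13709 = 6565, then multiply by 6143 repeatedly:
  6143^7522=6565  6143^7523=10626  6143^7524=6969  6143^7525=11069  6143^7526=227
Found 227 at exponent 7526.

7526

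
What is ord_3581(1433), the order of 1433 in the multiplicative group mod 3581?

3580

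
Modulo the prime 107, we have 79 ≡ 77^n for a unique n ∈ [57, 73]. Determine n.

Compute 77^57 mod 107 = 97, then multiply by 77 repeatedly:
  77^57=97  77^58=86  77^59=95  77^60=39  77^61=7
  77^62=4  77^63=94  77^64=69  77^65=70  77^66=40
  77^67=84  77^68=48  77^69=58  77^70=79
Found 79 at exponent 70.

70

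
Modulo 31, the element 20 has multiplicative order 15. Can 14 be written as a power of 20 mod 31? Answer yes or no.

⟨20⟩ has order 15; its elements mod 31 are {1, 2, 4, 5, 7, 8, 9, 10, 14, 16, 18, 19, 20, 25, 28}.
14 is in this set.

yes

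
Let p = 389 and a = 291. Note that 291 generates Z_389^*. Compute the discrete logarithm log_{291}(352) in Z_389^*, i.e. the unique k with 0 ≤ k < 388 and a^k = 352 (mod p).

Baby-step giant-step with m = ceil(sqrt(388)) = 20.
Baby table (291^j mod 389 for j=0..19):
  0:1  1:291  2:268  3:188  4:248  5:203  6:334  7:333
  8:42  9:163  10:364  11:116  12:302  13:357  14:24  15:371
  16:208  17:233  18:117  19:204
Giant step factor: 291^(-20) ≡ 150 (mod 389).
Scan 352·150^i mod 389 for i = 0, 1, …:
  i=0: 352   i=1: 285   i=2: 349   i=3: 224
  i=4: 146   i=5: 116
Match at i=5, j=11: k = 5·20 + 11 = 111.

111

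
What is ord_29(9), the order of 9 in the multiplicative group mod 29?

14

The order of 9 must divide p − 1 = 28 = 2^2 · 7.
Divisors: 1, 2, 4, 7, 14, 28.
Check each in increasing order: 9^1 ≡ 9;  9^2 ≡ 23;  9^4 ≡ 7;  9^7 ≡ 28;  9^14 ≡ 1.
Smallest exponent giving 1 is 14.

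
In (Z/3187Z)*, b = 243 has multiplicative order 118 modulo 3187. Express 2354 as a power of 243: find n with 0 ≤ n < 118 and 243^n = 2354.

Baby-step giant-step with m = ceil(sqrt(118)) = 11.
Baby table (243^j mod 3187 for j=0..10):
  0:1  1:243  2:1683  3:1033  4:2433  5:1624  6:2631  7:1933
  8:1230  9:2499  10:1727
Giant step factor: 243^(-11) ≡ 3106 (mod 3187).
Scan 2354·3106^i mod 3187 for i = 0, 1, …:
  i=0: 2354   i=1: 546   i=2: 392   i=3: 118
  i=4: 3   i=5: 2944   i=6: 561   i=7: 2364
  i=8: 2923   i=9: 2262   i=10: 1624
Match at i=10, j=5: n = 10·11 + 5 = 115.

115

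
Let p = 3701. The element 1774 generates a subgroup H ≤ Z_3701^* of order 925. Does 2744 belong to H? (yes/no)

2744 ∈ ⟨1774⟩ iff 2744^925 ≡ 1 (mod 3701), since |⟨1774⟩| = 925.
2744^925 mod 3701 = 1.
Since 1 = 1, 2744 lies in the subgroup.

yes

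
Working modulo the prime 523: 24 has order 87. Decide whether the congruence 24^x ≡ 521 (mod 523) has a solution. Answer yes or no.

no

521 ∈ ⟨24⟩ iff 521^87 ≡ 1 (mod 523), since |⟨24⟩| = 87.
521^87 mod 523 = 60.
Since 60 ≠ 1, 521 does not lie in the subgroup.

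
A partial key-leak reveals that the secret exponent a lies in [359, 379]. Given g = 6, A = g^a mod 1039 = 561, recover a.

Compute 6^359 mod 1039 = 613, then multiply by 6 repeatedly:
  6^359=613  6^360=561
Found 561 at exponent 360.

360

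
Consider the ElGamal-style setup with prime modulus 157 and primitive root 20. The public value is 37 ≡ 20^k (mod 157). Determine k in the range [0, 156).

152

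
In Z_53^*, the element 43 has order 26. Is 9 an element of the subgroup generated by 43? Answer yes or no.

9 ∈ ⟨43⟩ iff 9^26 ≡ 1 (mod 53), since |⟨43⟩| = 26.
9^26 mod 53 = 1.
Since 1 = 1, 9 lies in the subgroup.

yes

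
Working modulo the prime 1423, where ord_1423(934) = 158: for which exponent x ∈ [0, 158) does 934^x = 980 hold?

143

Baby-step giant-step with m = ceil(sqrt(158)) = 13.
Baby table (934^j mod 1423 for j=0..12):
  0:1  1:934  2:57  3:587  4:403  5:730  6:203  7:343
  8:187  9:1052  10:698  11:198  12:1365
Giant step factor: 934^(-13) ≡ 363 (mod 1423).
Scan 980·363^i mod 1423 for i = 0, 1, …:
  i=0: 980   i=1: 1413   i=2: 639   i=3: 8
  i=4: 58   i=5: 1132   i=6: 1092   i=7: 802
  i=8: 834   i=9: 1066   i=10: 1325   i=11: 1
Match at i=11, j=0: x = 11·13 + 0 = 143.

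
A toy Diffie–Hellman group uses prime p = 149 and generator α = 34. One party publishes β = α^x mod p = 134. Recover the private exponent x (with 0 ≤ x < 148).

Baby-step giant-step with m = ceil(sqrt(148)) = 13.
Baby table (34^j mod 149 for j=0..12):
  0:1  1:34  2:113  3:117  4:104  5:109  6:130  7:99
  8:88  9:12  10:110  11:15  12:63
Giant step factor: 34^(-13) ≡ 8 (mod 149).
Scan 134·8^i mod 149 for i = 0, 1, …:
  i=0: 134   i=1: 29   i=2: 83   i=3: 68
  i=4: 97   i=5: 31   i=6: 99
Match at i=6, j=7: x = 6·13 + 7 = 85.

85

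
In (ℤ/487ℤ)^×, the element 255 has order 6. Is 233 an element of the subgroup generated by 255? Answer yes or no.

yes

⟨255⟩ has order 6; its elements mod 487 are {1, 232, 233, 254, 255, 486}.
233 is in this set.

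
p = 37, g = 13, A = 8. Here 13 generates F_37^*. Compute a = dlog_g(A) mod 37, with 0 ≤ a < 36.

Successive powers of 13 modulo 37:
  13^0=1  13^1=13  13^2=21  13^3=14  13^4=34  13^5=35
  13^6=11  13^7=32  13^8=9  13^9=6  13^10=4  13^11=15
  13^12=10  13^13=19  13^14=25  13^15=29  13^16=7  13^17=17
  13^18=36  13^19=24  13^20=16  13^21=23  13^22=3  13^23=2
  13^24=26  13^25=5  13^26=28  13^27=31  13^28=33  13^29=22
  13^30=27  13^31=18  13^32=12  13^33=8
So 13^33 ≡ 8 (mod 37), giving a = 33.

33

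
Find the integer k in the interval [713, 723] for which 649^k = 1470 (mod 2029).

Compute 649^713 mod 2029 = 1144, then multiply by 649 repeatedly:
  649^713=1144  649^714=1871  649^715=937  649^716=1442  649^717=489
  649^718=837  649^719=1470
Found 1470 at exponent 719.

719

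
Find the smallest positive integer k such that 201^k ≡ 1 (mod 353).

176

The order of 201 must divide p − 1 = 352 = 2^5 · 11.
Divisors: 1, 2, 4, 8, 11, 16, 22, 32, 44, 88, 176, 352.
Check each in increasing order: 201^1 ≡ 201;  201^2 ≡ 159;  201^4 ≡ 218;  201^8 ≡ 222;  201^11 ≡ 304;  201^16 ≡ 217;  201^22 ≡ 283;  201^32 ≡ 140;  201^44 ≡ 311;  201^88 ≡ 352;  201^176 ≡ 1.
Smallest exponent giving 1 is 176.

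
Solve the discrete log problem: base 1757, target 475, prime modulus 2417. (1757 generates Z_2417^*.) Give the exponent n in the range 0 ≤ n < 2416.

Baby-step giant-step with m = ceil(sqrt(2416)) = 50.
Baby table (1757^j mod 2417 for j=0..49):
  0:1  1:1757  2:540  3:1316  4:1560  5:42  6:1284  7:927
  8:2098  9:261  10:1764  11:754  12:262  13:1104  14:1294  15:1578
  16:247  17:1336  18:445  19:1174  20:1017  21:706  22:521  23:1771
  24:968  25:1625  26:648  27:129  28:1872  29:1984  30:574  31:629
  32:584  33:1280  34:1150  35:2355  36:2248  37:358  38:586  39:2377
  40:2230  41:153  42:534  43:442  44:737  45:1814  46:1592  47:675
  48:1645  49:1950
Giant step factor: 1757^(-50) ≡ 2394 (mod 2417).
Scan 475·2394^i mod 2417 for i = 0, 1, …:
  i=0: 475   i=1: 1160   i=2: 2324   i=3: 2139
  i=4: 1560
Match at i=4, j=4: n = 4·50 + 4 = 204.

204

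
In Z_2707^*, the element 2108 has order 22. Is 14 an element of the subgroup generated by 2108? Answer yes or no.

⟨2108⟩ has order 22; its elements mod 2707 are {1, 235, 313, 320, 466, 517, 596, 599, 704, 1085, 1230, 1477, 1622, 2003, 2108, 2111, 2190, 2241, 2387, 2394, 2472, 2706}.
14 is not in this set.

no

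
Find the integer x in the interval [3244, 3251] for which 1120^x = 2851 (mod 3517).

3244

Compute 1120^3244 mod 3517 = 2851, then multiply by 1120 repeatedly:
  1120^3244=2851
Found 2851 at exponent 3244.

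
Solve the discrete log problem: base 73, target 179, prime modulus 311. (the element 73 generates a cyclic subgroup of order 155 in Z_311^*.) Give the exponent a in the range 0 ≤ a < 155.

101

Baby-step giant-step with m = ceil(sqrt(155)) = 13.
Baby table (73^j mod 311 for j=0..12):
  0:1  1:73  2:42  3:267  4:209  5:18  6:70  7:134
  8:141  9:30  10:13  11:16  12:235
Giant step factor: 73^(-13) ≡ 56 (mod 311).
Scan 179·56^i mod 311 for i = 0, 1, …:
  i=0: 179   i=1: 72   i=2: 300   i=3: 6
  i=4: 25   i=5: 156   i=6: 28   i=7: 13
Match at i=7, j=10: a = 7·13 + 10 = 101.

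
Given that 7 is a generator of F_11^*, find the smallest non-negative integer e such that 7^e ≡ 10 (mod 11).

5

Successive powers of 7 modulo 11:
  7^0=1  7^1=7  7^2=5  7^3=2  7^4=3  7^5=10
So 7^5 ≡ 10 (mod 11), giving e = 5.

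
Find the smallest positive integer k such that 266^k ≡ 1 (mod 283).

The order of 266 must divide p − 1 = 282 = 2 · 3 · 47.
Divisors: 1, 2, 3, 6, 47, 94, 141, 282.
Check each in increasing order: 266^1 ≡ 266;  266^2 ≡ 6;  266^3 ≡ 181;  266^6 ≡ 216;  266^47 ≡ 238;  266^94 ≡ 44;  266^141 ≡ 1.
Smallest exponent giving 1 is 141.

141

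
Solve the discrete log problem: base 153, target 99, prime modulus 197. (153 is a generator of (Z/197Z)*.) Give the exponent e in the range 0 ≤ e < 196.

79

Baby-step giant-step with m = ceil(sqrt(196)) = 14.
Baby table (153^j mod 197 for j=0..13):
  0:1  1:153  2:163  3:117  4:171  5:159  6:96  7:110
  8:85  9:3  10:65  11:95  12:154  13:119
Giant step factor: 153^(-14) ≡ 19 (mod 197).
Scan 99·19^i mod 197 for i = 0, 1, …:
  i=0: 99   i=1: 108   i=2: 82   i=3: 179
  i=4: 52   i=5: 3
Match at i=5, j=9: e = 5·14 + 9 = 79.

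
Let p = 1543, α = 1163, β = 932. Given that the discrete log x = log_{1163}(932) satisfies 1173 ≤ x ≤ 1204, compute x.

1201

Compute 1163^1173 mod 1543 = 875, then multiply by 1163 repeatedly:
  1163^1173=875  1163^1174=788  1163^1175=1445  1163^1176=208  1163^1177=1196
  1163^1178=705  1163^1179=582  1163^1180=1032  1163^1181=1305  1163^1182=946
  1163^1183=39  1163^1184=610  1163^1185=1193  1163^1186=302  1163^1187=965
  1163^1188=534  1163^1189=756  1163^1190=1261  1163^1191=693  1163^1192=513
  1163^1193=1021  1163^1194=856  1163^1195=293  1163^1196=1299  1163^1197=140
  1163^1198=805  1163^1199=1157  1163^1200=95  1163^1201=932
Found 932 at exponent 1201.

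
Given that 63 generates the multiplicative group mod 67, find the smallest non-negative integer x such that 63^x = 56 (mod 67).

46

Baby-step giant-step with m = ceil(sqrt(66)) = 9.
Baby table (63^j mod 67 for j=0..8):
  0:1  1:63  2:16  3:3  4:55  5:48  6:9  7:31
  8:10
Giant step factor: 63^(-9) ≡ 5 (mod 67).
Scan 56·5^i mod 67 for i = 0, 1, …:
  i=0: 56   i=1: 12   i=2: 60   i=3: 32
  i=4: 26   i=5: 63
Match at i=5, j=1: x = 5·9 + 1 = 46.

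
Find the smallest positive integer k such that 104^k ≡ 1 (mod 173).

172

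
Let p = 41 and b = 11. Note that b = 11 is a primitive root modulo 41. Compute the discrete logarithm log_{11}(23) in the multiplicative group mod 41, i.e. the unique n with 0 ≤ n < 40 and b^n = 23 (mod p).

Successive powers of 11 modulo 41:
  11^0=1  11^1=11  11^2=39  11^3=19  11^4=4  11^5=3
  11^6=33  11^7=35  11^8=16  11^9=12  11^10=9  11^11=17
  11^12=23
So 11^12 ≡ 23 (mod 41), giving n = 12.

12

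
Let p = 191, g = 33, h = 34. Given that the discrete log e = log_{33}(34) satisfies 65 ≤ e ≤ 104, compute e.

82

Compute 33^65 mod 191 = 186, then multiply by 33 repeatedly:
  33^65=186  33^66=26  33^67=94  33^68=46  33^69=181
  33^70=52  33^71=188  33^72=92  33^73=171  33^74=104
  33^75=185  33^76=184  33^77=151  33^78=17  33^79=179
  33^80=177  33^81=111  33^82=34
Found 34 at exponent 82.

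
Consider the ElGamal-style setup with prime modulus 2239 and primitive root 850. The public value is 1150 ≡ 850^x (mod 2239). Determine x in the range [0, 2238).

Baby-step giant-step with m = ceil(sqrt(2238)) = 48.
Baby table (850^j mod 2239 for j=0..47):
  0:1  1:850  2:1542  3:885  4:2185  5:1119  6:1814  7:1468
  8:677  9:27  10:560  11:1332  12:1505  13:781  14:1106  15:1959
  16:1573  17:367  18:729  19:1686  20:140  21:333  22:936  23:755
  24:1396  25:2169  26:953  27:1771  28:742  29:1541  30:35  31:643
  32:234  33:1868  34:349  35:1102  36:798  37:2122  38:1305  39:945
  40:1688  41:1840  42:1178  43:467  44:647  45:1395  46:1319  47:1650
Giant step factor: 850^(-48) ≡ 513 (mod 2239).
Scan 1150·513^i mod 2239 for i = 0, 1, …:
  i=0: 1150   i=1: 1093   i=2: 959   i=3: 1626
  i=4: 1230   i=5: 1831   i=6: 1162   i=7: 532
  i=8: 1997   i=9: 1238     …   i=14: 507
  i=15: 367
Match at i=15, j=17: x = 15·48 + 17 = 737.

737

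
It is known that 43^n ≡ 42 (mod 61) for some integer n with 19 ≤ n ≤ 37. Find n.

Compute 43^19 mod 61 = 55, then multiply by 43 repeatedly:
  43^19=55  43^20=47  43^21=8  43^22=39  43^23=30
  43^24=9  43^25=21  43^26=49  43^27=33  43^28=16
  43^29=17  43^30=60  43^31=18  43^32=42
Found 42 at exponent 32.

32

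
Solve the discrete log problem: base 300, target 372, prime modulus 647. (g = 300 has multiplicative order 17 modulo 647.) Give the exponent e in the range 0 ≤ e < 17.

Successive powers of 300 modulo 647:
  300^0=1  300^1=300  300^2=67  300^3=43  300^4=607  300^5=293
  300^6=555  300^7=221  300^8=306  300^9=573  300^10=445  300^11=218
  300^12=53  300^13=372
So 300^13 ≡ 372 (mod 647), giving e = 13.

13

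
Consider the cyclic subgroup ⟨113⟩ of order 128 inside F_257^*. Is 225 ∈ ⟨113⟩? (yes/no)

225 ∈ ⟨113⟩ iff 225^128 ≡ 1 (mod 257), since |⟨113⟩| = 128.
225^128 mod 257 = 1.
Since 1 = 1, 225 lies in the subgroup.

yes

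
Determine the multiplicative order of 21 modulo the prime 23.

The order of 21 must divide p − 1 = 22 = 2 · 11.
Divisors: 1, 2, 11, 22.
Check each in increasing order: 21^1 ≡ 21;  21^2 ≡ 4;  21^11 ≡ 22;  21^22 ≡ 1.
Smallest exponent giving 1 is 22.

22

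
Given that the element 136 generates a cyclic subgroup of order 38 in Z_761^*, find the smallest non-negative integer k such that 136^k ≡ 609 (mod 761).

33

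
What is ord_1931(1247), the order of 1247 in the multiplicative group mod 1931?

1930

The order of 1247 must divide p − 1 = 1930 = 2 · 5 · 193.
Divisors: 1, 2, 5, 10, 193, 386, 965, 1930.
Check each in increasing order: 1247^1 ≡ 1247;  1247^2 ≡ 554;  1247^5 ≡ 52;  1247^10 ≡ 773;  1247^193 ≡ 467;  1247^386 ≡ 1817;  1247^965 ≡ 1930;  1247^1930 ≡ 1.
Smallest exponent giving 1 is 1930.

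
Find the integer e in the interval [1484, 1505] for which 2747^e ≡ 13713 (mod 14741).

Compute 2747^1484 mod 14741 = 7043, then multiply by 2747 repeatedly:
  2747^1484=7043  2747^1485=6929  2747^1486=3332  2747^1487=13584  2747^1488=5777
  2747^1489=8103  2747^1490=31  2747^1491=11452  2747^1492=1350  2747^1493=8459
  2747^1494=5057  2747^1495=5557  2747^1496=8144  2747^1497=9471  2747^1498=13713
Found 13713 at exponent 1498.

1498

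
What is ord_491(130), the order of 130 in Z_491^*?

The order of 130 must divide p − 1 = 490 = 2 · 5 · 7^2.
Divisors: 1, 2, 5, 7, 10, 14, 35, 49, 70, 98, 245, 490.
Check each in increasing order: 130^1 ≡ 130;  130^2 ≡ 206;  130^5 ≡ 295;  130^7 ≡ 377;  130^10 ≡ 118;  130^14 ≡ 230;  130^35 ≡ 353;  130^49 ≡ 175;  130^70 ≡ 386;  130^98 ≡ 183;  130^245 ≡ 490;  130^490 ≡ 1.
Smallest exponent giving 1 is 490.

490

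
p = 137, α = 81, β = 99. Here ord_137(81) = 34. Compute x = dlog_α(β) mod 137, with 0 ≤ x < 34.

31

Successive powers of 81 modulo 137:
  81^0=1  81^1=81  81^2=122  81^3=18  81^4=88  81^5=4
  81^6=50  81^7=77  81^8=72  81^9=78  81^10=16  81^11=63
  81^12=34  81^13=14  81^14=38  81^15=64  81^16=115  81^17=136
  81^18=56  81^19=15  81^20=119  81^21=49  81^22=133  81^23=87
  81^24=60  81^25=65  81^26=59  81^27=121  81^28=74  81^29=103
  81^30=123  81^31=99
So 81^31 ≡ 99 (mod 137), giving x = 31.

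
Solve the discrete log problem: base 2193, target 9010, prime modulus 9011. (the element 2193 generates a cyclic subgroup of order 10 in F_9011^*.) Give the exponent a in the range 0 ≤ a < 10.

5

Successive powers of 2193 modulo 9011:
  2193^0=1  2193^1=2193  2193^2=6386  2193^3=1404  2193^4=6221  2193^5=9010
So 2193^5 ≡ 9010 (mod 9011), giving a = 5.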